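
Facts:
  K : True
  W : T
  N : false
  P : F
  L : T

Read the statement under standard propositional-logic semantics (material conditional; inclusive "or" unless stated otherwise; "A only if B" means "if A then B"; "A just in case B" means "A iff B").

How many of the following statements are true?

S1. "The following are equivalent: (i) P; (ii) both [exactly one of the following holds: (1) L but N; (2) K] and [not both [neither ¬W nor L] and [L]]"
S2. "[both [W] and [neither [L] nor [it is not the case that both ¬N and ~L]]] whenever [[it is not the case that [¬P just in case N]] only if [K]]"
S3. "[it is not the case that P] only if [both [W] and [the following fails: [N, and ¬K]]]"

1

S1: In symbols: P <-> (((L & N) xor K) & ((~W nor L) nand L))

L & N = T & F = F
(L & N) xor K = F xor T = T
~W = ~T = F
~W nor L = F nor T = F
(~W nor L) nand L = F nand T = T
((L & N) xor K) & ((~W nor L) nand L) = T & T = T
P <-> (((L & N) xor K) & ((~W nor L) nand L)) = F <-> T = F
So S1 is false.

S2: This is (~(~P <-> N) -> K) -> (W & (L nor (~N nand ~L))).

~P = ~F = T
~P <-> N = T <-> F = F
~(~P <-> N) = ~F = T
~(~P <-> N) -> K = T -> T = T
~N = ~F = T
~L = ~T = F
~N nand ~L = T nand F = T
L nor (~N nand ~L) = T nor T = F
W & (L nor (~N nand ~L)) = T & F = F
(~(~P <-> N) -> K) -> (W & (L nor (~N nand ~L))) = T -> F = F
Thus S2 is false.

S3: Parsed as ~P -> (W & ~(N & ~K))

~P = ~F = T
~K = ~T = F
N & ~K = F & F = F
~(N & ~K) = ~F = T
W & ~(N & ~K) = T & T = T
~P -> (W & ~(N & ~K)) = T -> T = T
Thus S3 is true.

1 of the 3 statements is true.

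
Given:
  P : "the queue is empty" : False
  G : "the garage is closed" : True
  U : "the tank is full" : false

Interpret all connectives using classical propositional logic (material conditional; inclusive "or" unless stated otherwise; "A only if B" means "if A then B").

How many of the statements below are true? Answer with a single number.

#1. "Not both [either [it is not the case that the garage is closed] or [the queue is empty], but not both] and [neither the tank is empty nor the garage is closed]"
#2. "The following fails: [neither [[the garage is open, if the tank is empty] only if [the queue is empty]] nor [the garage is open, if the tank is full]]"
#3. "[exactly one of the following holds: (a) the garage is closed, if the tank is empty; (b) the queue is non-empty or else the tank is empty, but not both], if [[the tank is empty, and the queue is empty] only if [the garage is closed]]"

3

#1: In symbols: (~G xor P) nand (~U nor G)

~G = ~T = F
~G xor P = F xor F = F
~U = ~F = T
~U nor G = T nor T = F
(~G xor P) nand (~U nor G) = F nand F = T
Thus #1 is true.

#2: Formalization: ~(((~U -> ~G) -> P) nor (U -> ~G))

~U = ~F = T
~G = ~T = F
~U -> ~G = T -> F = F
(~U -> ~G) -> P = F -> F = T
~G = ~T = F
U -> ~G = F -> F = T
((~U -> ~G) -> P) nor (U -> ~G) = T nor T = F
~(((~U -> ~G) -> P) nor (U -> ~G)) = ~F = T
So #2 is true.

#3: Formalization: ((~U & P) -> G) -> ((~U -> G) xor (~P xor ~U))

~U = ~F = T
~U & P = T & F = F
(~U & P) -> G = F -> T = T
~U = ~F = T
~U -> G = T -> T = T
~P = ~F = T
~U = ~F = T
~P xor ~U = T xor T = F
(~U -> G) xor (~P xor ~U) = T xor F = T
((~U & P) -> G) -> ((~U -> G) xor (~P xor ~U)) = T -> T = T
So #3 is true.

3 of the 3 statements are true (#1, #2, #3).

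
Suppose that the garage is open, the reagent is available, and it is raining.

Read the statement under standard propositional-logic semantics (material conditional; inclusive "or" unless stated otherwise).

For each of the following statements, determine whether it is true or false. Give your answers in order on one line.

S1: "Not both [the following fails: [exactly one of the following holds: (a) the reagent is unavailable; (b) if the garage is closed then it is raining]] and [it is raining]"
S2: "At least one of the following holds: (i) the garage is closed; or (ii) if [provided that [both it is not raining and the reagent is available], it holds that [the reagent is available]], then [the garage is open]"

S1 True, S2 True

Let Q = "the reagent is available" (T), P = "the garage is closed" (F), R = "it is raining" (T).

S1: Formalization: ~(~Q xor (P -> R)) nand R

~Q = ~T = F
P -> R = F -> T = T
~Q xor (P -> R) = F xor T = T
~(~Q xor (P -> R)) = ~T = F
~(~Q xor (P -> R)) nand R = F nand T = T
Thus S1 is true.

S2: This is P | (((~R & Q) -> Q) -> ~P).

~R = ~T = F
~R & Q = F & T = F
(~R & Q) -> Q = F -> T = T
~P = ~F = T
((~R & Q) -> Q) -> ~P = T -> T = T
P | (((~R & Q) -> Q) -> ~P) = F | T = T
So S2 is true.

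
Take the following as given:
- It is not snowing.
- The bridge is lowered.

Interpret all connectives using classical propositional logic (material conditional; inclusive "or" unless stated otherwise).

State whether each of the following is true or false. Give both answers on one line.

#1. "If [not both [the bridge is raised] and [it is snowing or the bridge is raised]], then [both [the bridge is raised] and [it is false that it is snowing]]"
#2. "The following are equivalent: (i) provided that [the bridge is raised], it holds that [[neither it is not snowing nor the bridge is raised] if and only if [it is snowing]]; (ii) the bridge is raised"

Let K = "the bridge is raised" (False), G = "it is snowing" (False).

#1: Parsed as (K nand (G or K)) -> (K and not G)

G or K = False or False = False
K nand (G or K) = False nand False = True
not G = not False = True
K and not G = False and True = False
(K nand (G or K)) -> (K and not G) = True -> False = False
So #1 is false.

#2: Parsed as (K -> ((not G nor K) iff G)) iff K

not G = not False = True
not G nor K = True nor False = False
(not G nor K) iff G = False iff False = True
K -> ((not G nor K) iff G) = False -> True = True
(K -> ((not G nor K) iff G)) iff K = True iff False = False
So #2 is false.

#1 F / #2 F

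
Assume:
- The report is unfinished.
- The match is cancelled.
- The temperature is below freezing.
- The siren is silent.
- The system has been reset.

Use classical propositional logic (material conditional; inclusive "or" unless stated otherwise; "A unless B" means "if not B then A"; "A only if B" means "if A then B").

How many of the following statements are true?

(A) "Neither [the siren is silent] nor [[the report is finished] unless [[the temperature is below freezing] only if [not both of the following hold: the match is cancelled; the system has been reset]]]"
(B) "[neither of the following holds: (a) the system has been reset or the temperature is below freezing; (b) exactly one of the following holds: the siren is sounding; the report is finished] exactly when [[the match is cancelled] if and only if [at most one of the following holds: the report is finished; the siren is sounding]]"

Let D = "the siren is sounding" (F), N = "the report is finished" (F), L = "the temperature is below freezing" (T), U = "the match is cancelled" (T), K = "the system has been reset" (T).

(A): Formalization: ~D nor (N | (L -> (U nand K)))

~D = ~F = T
U nand K = T nand T = F
L -> (U nand K) = T -> F = F
N | (L -> (U nand K)) = F | F = F
~D nor (N | (L -> (U nand K))) = T nor F = F
So (A) is false.

(B): Formalization: ((K | L) nor (D xor N)) <-> (U <-> (N nand D))

K | L = T | T = T
D xor N = F xor F = F
(K | L) nor (D xor N) = T nor F = F
N nand D = F nand F = T
U <-> (N nand D) = T <-> T = T
((K | L) nor (D xor N)) <-> (U <-> (N nand D)) = F <-> T = F
So (B) is false.

Count: 0.

0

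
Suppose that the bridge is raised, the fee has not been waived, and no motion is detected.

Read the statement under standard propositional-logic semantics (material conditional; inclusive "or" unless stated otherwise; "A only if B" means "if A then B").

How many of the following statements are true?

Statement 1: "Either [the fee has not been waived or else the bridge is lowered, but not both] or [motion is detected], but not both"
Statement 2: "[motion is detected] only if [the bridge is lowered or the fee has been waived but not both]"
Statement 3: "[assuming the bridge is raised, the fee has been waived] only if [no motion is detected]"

Let Q = "the fee has been waived" (False), P = "the bridge is raised" (True), R = "motion is detected" (False).

Statement 1: In symbols: (not Q xor not P) xor R

not Q = not False = True
not P = not True = False
not Q xor not P = True xor False = True
(not Q xor not P) xor R = True xor False = True
So Statement 1 is true.

Statement 2: Parsed as R -> (not P xor Q)

not P = not True = False
not P xor Q = False xor False = False
R -> (not P xor Q) = False -> False = True
So Statement 2 is true.

Statement 3: Formalization: (P -> Q) -> not R

P -> Q = True -> False = False
not R = not False = True
(P -> Q) -> not R = False -> True = True
Thus Statement 3 is true.

3 of the 3 statements are true (Statement 1, Statement 2, Statement 3).

3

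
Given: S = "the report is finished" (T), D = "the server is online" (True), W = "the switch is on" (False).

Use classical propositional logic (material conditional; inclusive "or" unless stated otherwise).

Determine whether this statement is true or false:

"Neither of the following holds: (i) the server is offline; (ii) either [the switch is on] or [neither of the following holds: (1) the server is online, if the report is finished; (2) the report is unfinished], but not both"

In symbols: not D nor (W xor ((S -> D) nor not S))

not D = not True = False
S -> D = True -> True = True
not S = not True = False
(S -> D) nor not S = True nor False = False
W xor ((S -> D) nor not S) = False xor False = False
not D nor (W xor ((S -> D) nor not S)) = False nor False = True

True.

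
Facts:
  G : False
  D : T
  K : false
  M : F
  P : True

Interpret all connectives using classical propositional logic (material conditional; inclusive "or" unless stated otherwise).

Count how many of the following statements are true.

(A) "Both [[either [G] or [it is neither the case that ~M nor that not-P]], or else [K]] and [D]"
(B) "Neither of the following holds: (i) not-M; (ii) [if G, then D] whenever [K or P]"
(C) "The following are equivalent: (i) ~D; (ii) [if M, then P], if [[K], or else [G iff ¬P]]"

0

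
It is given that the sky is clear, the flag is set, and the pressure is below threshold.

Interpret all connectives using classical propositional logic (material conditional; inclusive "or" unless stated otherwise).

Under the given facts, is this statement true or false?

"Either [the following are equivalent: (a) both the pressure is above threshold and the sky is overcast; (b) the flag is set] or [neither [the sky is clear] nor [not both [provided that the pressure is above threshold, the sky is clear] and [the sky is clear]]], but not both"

Let Q = "the pressure is above threshold" (F), H = "the sky is overcast" (F), M = "the flag is set" (T).
Parsed as ((Q & H) <-> M) xor (~H nor ((Q -> ~H) nand ~H))

Q & H = F & F = F
(Q & H) <-> M = F <-> T = F
~H = ~F = T
~H = ~F = T
Q -> ~H = F -> T = T
~H = ~F = T
(Q -> ~H) nand ~H = T nand T = F
~H nor ((Q -> ~H) nand ~H) = T nor F = F
((Q & H) <-> M) xor (~H nor ((Q -> ~H) nand ~H)) = F xor F = F

The statement is false.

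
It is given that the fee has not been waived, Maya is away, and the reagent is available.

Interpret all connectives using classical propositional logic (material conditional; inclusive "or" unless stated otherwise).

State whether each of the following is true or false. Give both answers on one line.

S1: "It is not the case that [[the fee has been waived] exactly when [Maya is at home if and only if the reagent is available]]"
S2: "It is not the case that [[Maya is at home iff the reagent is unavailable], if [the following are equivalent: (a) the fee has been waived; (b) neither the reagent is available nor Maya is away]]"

S1 False; S2 False

Let H = "the fee has been waived" (F), Q = "Maya is at home" (F), P = "the reagent is available" (T).

S1: Formalization: ¬(H ↔ (Q ↔ P))

Q ↔ P = F ↔ T = F
H ↔ (Q ↔ P) = F ↔ F = T
¬(H ↔ (Q ↔ P)) = ¬T = F
Hence S1 is false.

S2: Formalization: ¬((H ↔ (P ↓ ¬Q)) → (Q ↔ ¬P))

¬Q = ¬F = T
P ↓ ¬Q = T ↓ T = F
H ↔ (P ↓ ¬Q) = F ↔ F = T
¬P = ¬T = F
Q ↔ ¬P = F ↔ F = T
(H ↔ (P ↓ ¬Q)) → (Q ↔ ¬P) = T → T = T
¬((H ↔ (P ↓ ¬Q)) → (Q ↔ ¬P)) = ¬T = F
So S2 is false.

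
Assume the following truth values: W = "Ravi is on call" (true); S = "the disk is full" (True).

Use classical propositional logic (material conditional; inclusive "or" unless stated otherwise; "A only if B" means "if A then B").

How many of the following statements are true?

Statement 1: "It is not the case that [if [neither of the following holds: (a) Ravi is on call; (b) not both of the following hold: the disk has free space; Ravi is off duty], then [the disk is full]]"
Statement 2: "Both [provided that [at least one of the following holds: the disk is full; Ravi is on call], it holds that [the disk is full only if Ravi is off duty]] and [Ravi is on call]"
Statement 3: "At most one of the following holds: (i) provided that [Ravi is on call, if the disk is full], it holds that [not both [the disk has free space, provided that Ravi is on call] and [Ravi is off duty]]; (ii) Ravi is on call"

0

Statement 1: In symbols: not ((W nor (not S nand not W)) -> S)

not S = not True = False
not W = not True = False
not S nand not W = False nand False = True
W nor (not S nand not W) = True nor True = False
(W nor (not S nand not W)) -> S = False -> True = True
not ((W nor (not S nand not W)) -> S) = not True = False
Hence Statement 1 is false.

Statement 2: Formalization: ((S or W) -> (S -> not W)) and W

S or W = True or True = True
not W = not True = False
S -> not W = True -> False = False
(S or W) -> (S -> not W) = True -> False = False
((S or W) -> (S -> not W)) and W = False and True = False
Thus Statement 2 is false.

Statement 3: Formalization: ((S -> W) -> ((W -> not S) nand not W)) nand W

S -> W = True -> True = True
not S = not True = False
W -> not S = True -> False = False
not W = not True = False
(W -> not S) nand not W = False nand False = True
(S -> W) -> ((W -> not S) nand not W) = True -> True = True
((S -> W) -> ((W -> not S) nand not W)) nand W = True nand True = False
So Statement 3 is false.

Count: 0.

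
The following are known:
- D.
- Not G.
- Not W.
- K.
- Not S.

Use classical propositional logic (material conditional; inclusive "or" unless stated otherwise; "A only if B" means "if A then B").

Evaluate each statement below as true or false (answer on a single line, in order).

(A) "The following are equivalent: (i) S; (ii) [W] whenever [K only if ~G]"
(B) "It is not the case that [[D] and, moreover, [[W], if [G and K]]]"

(A): This is S iff ((K -> not G) -> W).

not G = not False = True
K -> not G = True -> True = True
(K -> not G) -> W = True -> False = False
S iff ((K -> not G) -> W) = False iff False = True
Thus (A) is true.

(B): Parsed as not (D and ((G and K) -> W))

G and K = False and True = False
(G and K) -> W = False -> False = True
D and ((G and K) -> W) = True and True = True
not (D and ((G and K) -> W)) = not True = False
Hence (B) is false.

(A) true, (B) false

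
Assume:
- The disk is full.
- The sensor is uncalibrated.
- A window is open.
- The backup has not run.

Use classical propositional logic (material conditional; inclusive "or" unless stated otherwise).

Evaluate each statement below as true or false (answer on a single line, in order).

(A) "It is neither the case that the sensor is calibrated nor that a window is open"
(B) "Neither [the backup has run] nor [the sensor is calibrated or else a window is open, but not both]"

Let V = "the sensor is calibrated" (F), M = "a window is open" (T), U = "the backup has run" (F).

(A): In symbols: V nor M

V nor M = F nor T = F
So (A) is false.

(B): In symbols: U nor (V xor M)

V xor M = F xor T = T
U nor (V xor M) = F nor T = F
Thus (B) is false.

(A) false / (B) false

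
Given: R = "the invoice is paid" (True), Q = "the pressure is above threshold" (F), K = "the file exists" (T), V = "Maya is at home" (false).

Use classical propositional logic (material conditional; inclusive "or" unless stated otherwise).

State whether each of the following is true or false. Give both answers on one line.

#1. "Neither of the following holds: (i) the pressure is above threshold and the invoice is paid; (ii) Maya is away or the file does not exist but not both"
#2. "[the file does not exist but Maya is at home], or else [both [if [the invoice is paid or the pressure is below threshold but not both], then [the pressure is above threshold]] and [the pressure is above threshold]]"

#1: In symbols: (Q ∧ R) ↓ (¬V ⊕ ¬K)

Q ∧ R = F ∧ T = F
¬V = ¬F = T
¬K = ¬T = F
¬V ⊕ ¬K = T ⊕ F = T
(Q ∧ R) ↓ (¬V ⊕ ¬K) = F ↓ T = F
Hence #1 is false.

#2: Parsed as (¬K ∧ V) ∨ (((R ⊕ ¬Q) → Q) ∧ Q)

¬K = ¬T = F
¬K ∧ V = F ∧ F = F
¬Q = ¬F = T
R ⊕ ¬Q = T ⊕ T = F
(R ⊕ ¬Q) → Q = F → F = T
((R ⊕ ¬Q) → Q) ∧ Q = T ∧ F = F
(¬K ∧ V) ∨ (((R ⊕ ¬Q) → Q) ∧ Q) = F ∨ F = F
So #2 is false.

#1 false, #2 false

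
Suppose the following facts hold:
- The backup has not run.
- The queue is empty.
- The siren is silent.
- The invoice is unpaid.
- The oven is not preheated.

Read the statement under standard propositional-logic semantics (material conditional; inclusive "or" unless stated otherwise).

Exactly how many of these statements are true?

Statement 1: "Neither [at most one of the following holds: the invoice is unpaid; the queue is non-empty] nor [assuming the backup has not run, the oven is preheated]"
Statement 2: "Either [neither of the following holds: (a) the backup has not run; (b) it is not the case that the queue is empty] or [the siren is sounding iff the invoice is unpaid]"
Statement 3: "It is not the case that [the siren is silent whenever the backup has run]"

0

Let W = "the invoice is paid" (False), N = "the queue is empty" (True), M = "the backup has run" (False), K = "the oven is preheated" (False), R = "the siren is sounding" (False).

Statement 1: Parsed as (not W nand not N) nor (not M -> K)

not W = not False = True
not N = not True = False
not W nand not N = True nand False = True
not M = not False = True
not M -> K = True -> False = False
(not W nand not N) nor (not M -> K) = True nor False = False
So Statement 1 is false.

Statement 2: In symbols: (not M nor not N) or (R iff not W)

not M = not False = True
not N = not True = False
not M nor not N = True nor False = False
not W = not False = True
R iff not W = False iff True = False
(not M nor not N) or (R iff not W) = False or False = False
Hence Statement 2 is false.

Statement 3: Formalization: not (M -> not R)

not R = not False = True
M -> not R = False -> True = True
not (M -> not R) = not True = False
Hence Statement 3 is false.

0 of the 3 statements are true (none).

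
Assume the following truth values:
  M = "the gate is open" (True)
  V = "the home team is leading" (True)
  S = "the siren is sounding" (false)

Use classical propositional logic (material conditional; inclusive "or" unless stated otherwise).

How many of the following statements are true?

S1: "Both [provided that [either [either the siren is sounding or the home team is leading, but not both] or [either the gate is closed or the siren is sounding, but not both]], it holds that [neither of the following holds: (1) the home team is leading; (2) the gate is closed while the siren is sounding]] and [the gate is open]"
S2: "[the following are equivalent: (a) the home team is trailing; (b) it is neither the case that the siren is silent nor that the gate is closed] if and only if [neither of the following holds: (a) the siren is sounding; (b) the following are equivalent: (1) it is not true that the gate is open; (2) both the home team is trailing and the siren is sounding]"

S1: In symbols: (((S xor V) or (not M xor S)) -> (V nor (not M and S))) and M

S xor V = False xor True = True
not M = not True = False
not M xor S = False xor False = False
(S xor V) or (not M xor S) = True or False = True
not M = not True = False
not M and S = False and False = False
V nor (not M and S) = True nor False = False
((S xor V) or (not M xor S)) -> (V nor (not M and S)) = True -> False = False
(((S xor V) or (not M xor S)) -> (V nor (not M and S))) and M = False and True = False
So S1 is false.

S2: Parsed as (not V iff (not S nor not M)) iff (S nor (not M iff (not V and S)))

not V = not True = False
not S = not False = True
not M = not True = False
not S nor not M = True nor False = False
not V iff (not S nor not M) = False iff False = True
not M = not True = False
not V = not True = False
not V and S = False and False = False
not M iff (not V and S) = False iff False = True
S nor (not M iff (not V and S)) = False nor True = False
(not V iff (not S nor not M)) iff (S nor (not M iff (not V and S))) = True iff False = False
Hence S2 is false.

Count: 0.

0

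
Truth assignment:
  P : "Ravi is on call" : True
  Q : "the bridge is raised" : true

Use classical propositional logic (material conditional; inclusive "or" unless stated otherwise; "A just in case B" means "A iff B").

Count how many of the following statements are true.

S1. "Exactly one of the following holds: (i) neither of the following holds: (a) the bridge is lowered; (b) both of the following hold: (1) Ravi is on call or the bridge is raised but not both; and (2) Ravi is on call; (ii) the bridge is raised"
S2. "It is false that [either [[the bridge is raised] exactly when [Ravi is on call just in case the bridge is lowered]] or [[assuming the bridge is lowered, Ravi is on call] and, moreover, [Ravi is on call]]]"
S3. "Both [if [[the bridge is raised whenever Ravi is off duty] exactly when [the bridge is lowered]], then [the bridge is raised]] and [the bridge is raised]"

S1: This is (~Q nor ((P xor Q) & P)) xor Q.

~Q = ~T = F
P xor Q = T xor T = F
(P xor Q) & P = F & T = F
~Q nor ((P xor Q) & P) = F nor F = T
(~Q nor ((P xor Q) & P)) xor Q = T xor T = F
So S1 is false.

S2: Parsed as ~((Q <-> (P <-> ~Q)) | ((~Q -> P) & P))

~Q = ~T = F
P <-> ~Q = T <-> F = F
Q <-> (P <-> ~Q) = T <-> F = F
~Q = ~T = F
~Q -> P = F -> T = T
(~Q -> P) & P = T & T = T
(Q <-> (P <-> ~Q)) | ((~Q -> P) & P) = F | T = T
~((Q <-> (P <-> ~Q)) | ((~Q -> P) & P)) = ~T = F
Hence S2 is false.

S3: Formalization: (((~P -> Q) <-> ~Q) -> Q) & Q

~P = ~T = F
~P -> Q = F -> T = T
~Q = ~T = F
(~P -> Q) <-> ~Q = T <-> F = F
((~P -> Q) <-> ~Q) -> Q = F -> T = T
(((~P -> Q) <-> ~Q) -> Q) & Q = T & T = T
Thus S3 is true.

1 of the 3 statements is true.

1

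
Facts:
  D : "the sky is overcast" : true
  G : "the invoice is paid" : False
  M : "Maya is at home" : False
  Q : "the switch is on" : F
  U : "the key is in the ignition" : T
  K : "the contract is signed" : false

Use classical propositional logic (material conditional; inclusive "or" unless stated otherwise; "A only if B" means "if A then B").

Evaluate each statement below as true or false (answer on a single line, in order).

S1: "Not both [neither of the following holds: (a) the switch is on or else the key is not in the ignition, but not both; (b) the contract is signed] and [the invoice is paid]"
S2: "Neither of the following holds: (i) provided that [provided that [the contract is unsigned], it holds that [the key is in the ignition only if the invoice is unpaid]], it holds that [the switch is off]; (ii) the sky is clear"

S1 True, S2 False

S1: This is ((Q xor not U) nor K) nand G.

not U = not True = False
Q xor not U = False xor False = False
(Q xor not U) nor K = False nor False = True
((Q xor not U) nor K) nand G = True nand False = True
Thus S1 is true.

S2: In symbols: ((not K -> (U -> not G)) -> not Q) nor not D

not K = not False = True
not G = not False = True
U -> not G = True -> True = True
not K -> (U -> not G) = True -> True = True
not Q = not False = True
(not K -> (U -> not G)) -> not Q = True -> True = True
not D = not True = False
((not K -> (U -> not G)) -> not Q) nor not D = True nor False = False
Hence S2 is false.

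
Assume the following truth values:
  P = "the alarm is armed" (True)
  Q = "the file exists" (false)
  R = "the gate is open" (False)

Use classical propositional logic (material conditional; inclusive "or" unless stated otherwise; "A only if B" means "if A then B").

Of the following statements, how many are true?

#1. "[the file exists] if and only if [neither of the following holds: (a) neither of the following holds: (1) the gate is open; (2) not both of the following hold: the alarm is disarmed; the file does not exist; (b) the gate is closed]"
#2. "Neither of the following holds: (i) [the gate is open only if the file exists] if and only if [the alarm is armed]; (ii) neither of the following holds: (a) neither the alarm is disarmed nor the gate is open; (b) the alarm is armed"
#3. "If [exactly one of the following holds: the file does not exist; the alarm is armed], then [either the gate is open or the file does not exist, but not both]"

2

#1: In symbols: Q iff ((R nor (not P nand not Q)) nor not R)

not P = not True = False
not Q = not False = True
not P nand not Q = False nand True = True
R nor (not P nand not Q) = False nor True = False
not R = not False = True
(R nor (not P nand not Q)) nor not R = False nor True = False
Q iff ((R nor (not P nand not Q)) nor not R) = False iff False = True
Hence #1 is true.

#2: In symbols: ((R -> Q) iff P) nor ((not P nor R) nor P)

R -> Q = False -> False = True
(R -> Q) iff P = True iff True = True
not P = not True = False
not P nor R = False nor False = True
(not P nor R) nor P = True nor True = False
((R -> Q) iff P) nor ((not P nor R) nor P) = True nor False = False
Thus #2 is false.

#3: This is (not Q xor P) -> (R xor not Q).

not Q = not False = True
not Q xor P = True xor True = False
not Q = not False = True
R xor not Q = False xor True = True
(not Q xor P) -> (R xor not Q) = False -> True = True
Thus #3 is true.

True statements: 2 (#1, #3).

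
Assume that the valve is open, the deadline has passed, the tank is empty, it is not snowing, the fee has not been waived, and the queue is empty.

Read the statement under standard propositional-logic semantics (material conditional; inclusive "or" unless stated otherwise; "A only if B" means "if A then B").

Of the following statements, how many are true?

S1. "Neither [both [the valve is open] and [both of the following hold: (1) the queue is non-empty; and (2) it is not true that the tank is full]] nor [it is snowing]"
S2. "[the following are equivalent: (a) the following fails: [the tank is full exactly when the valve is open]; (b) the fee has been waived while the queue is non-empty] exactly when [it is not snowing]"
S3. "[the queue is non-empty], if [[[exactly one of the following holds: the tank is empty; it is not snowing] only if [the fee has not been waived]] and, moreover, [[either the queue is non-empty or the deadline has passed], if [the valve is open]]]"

1

Let P = "the valve is open" (T), V = "the queue is empty" (T), R = "the tank is full" (F), S = "it is snowing" (F), U = "the fee has been waived" (F), Q = "the deadline has passed" (T).

S1: This is (P & (~V & ~R)) nor S.

~V = ~T = F
~R = ~F = T
~V & ~R = F & T = F
P & (~V & ~R) = T & F = F
(P & (~V & ~R)) nor S = F nor F = T
So S1 is true.

S2: Formalization: (~(R <-> P) <-> (U & ~V)) <-> ~S

R <-> P = F <-> T = F
~(R <-> P) = ~F = T
~V = ~T = F
U & ~V = F & F = F
~(R <-> P) <-> (U & ~V) = T <-> F = F
~S = ~F = T
(~(R <-> P) <-> (U & ~V)) <-> ~S = F <-> T = F
So S2 is false.

S3: Formalization: (((~R xor ~S) -> ~U) & (P -> (~V | Q))) -> ~V

~R = ~F = T
~S = ~F = T
~R xor ~S = T xor T = F
~U = ~F = T
(~R xor ~S) -> ~U = F -> T = T
~V = ~T = F
~V | Q = F | T = T
P -> (~V | Q) = T -> T = T
((~R xor ~S) -> ~U) & (P -> (~V | Q)) = T & T = T
~V = ~T = F
(((~R xor ~S) -> ~U) & (P -> (~V | Q))) -> ~V = T -> F = F
Hence S3 is false.

1 of the 3 statements is true.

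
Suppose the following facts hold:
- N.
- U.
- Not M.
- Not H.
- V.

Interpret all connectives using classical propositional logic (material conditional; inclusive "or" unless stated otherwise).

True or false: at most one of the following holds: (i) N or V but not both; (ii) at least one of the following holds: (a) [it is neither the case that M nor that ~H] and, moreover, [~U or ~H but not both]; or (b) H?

In symbols: (N ⊕ V) ↑ (((M ↓ ¬H) ∧ (¬U ⊕ ¬H)) ∨ H)

N ⊕ V = T ⊕ T = F
¬H = ¬F = T
M ↓ ¬H = F ↓ T = F
¬U = ¬T = F
¬H = ¬F = T
¬U ⊕ ¬H = F ⊕ T = T
(M ↓ ¬H) ∧ (¬U ⊕ ¬H) = F ∧ T = F
((M ↓ ¬H) ∧ (¬U ⊕ ¬H)) ∨ H = F ∨ F = F
(N ⊕ V) ↑ (((M ↓ ¬H) ∧ (¬U ⊕ ¬H)) ∨ H) = F ↑ F = T

True.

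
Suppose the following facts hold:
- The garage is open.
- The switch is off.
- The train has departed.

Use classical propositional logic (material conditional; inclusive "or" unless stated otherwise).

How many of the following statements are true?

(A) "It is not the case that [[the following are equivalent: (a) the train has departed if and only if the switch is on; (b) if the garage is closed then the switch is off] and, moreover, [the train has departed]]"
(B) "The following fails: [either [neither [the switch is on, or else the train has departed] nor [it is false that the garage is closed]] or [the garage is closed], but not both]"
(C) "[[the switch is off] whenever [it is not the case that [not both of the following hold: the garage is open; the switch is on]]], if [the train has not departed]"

3

Let W = "the train has departed" (T), H = "the switch is on" (F), G = "the garage is closed" (F).

(A): This is ~(((W <-> H) <-> (G -> ~H)) & W).

W <-> H = T <-> F = F
~H = ~F = T
G -> ~H = F -> T = T
(W <-> H) <-> (G -> ~H) = F <-> T = F
((W <-> H) <-> (G -> ~H)) & W = F & T = F
~(((W <-> H) <-> (G -> ~H)) & W) = ~F = T
Hence (A) is true.

(B): Formalization: ~(((H | W) nor ~G) xor G)

H | W = F | T = T
~G = ~F = T
(H | W) nor ~G = T nor T = F
((H | W) nor ~G) xor G = F xor F = F
~(((H | W) nor ~G) xor G) = ~F = T
Thus (B) is true.

(C): This is ~W -> (~(~G nand H) -> ~H).

~W = ~T = F
~G = ~F = T
~G nand H = T nand F = T
~(~G nand H) = ~T = F
~H = ~F = T
~(~G nand H) -> ~H = F -> T = T
~W -> (~(~G nand H) -> ~H) = F -> T = T
So (C) is true.

True statements: 3 ((A), (B), (C)).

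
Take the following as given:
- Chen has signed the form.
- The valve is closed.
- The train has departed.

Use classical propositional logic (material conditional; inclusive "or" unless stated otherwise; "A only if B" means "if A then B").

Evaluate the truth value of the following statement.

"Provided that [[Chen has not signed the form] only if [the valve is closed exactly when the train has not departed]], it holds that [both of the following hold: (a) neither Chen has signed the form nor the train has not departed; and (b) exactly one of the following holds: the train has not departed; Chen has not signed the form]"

False.

Let H = "Chen has signed the form" (T), P = "the valve is open" (F), K = "the train has departed" (T).
This is (¬H → (¬P ↔ ¬K)) → ((H ↓ ¬K) ∧ (¬K ⊕ ¬H)).

¬H = ¬T = F
¬P = ¬F = T
¬K = ¬T = F
¬P ↔ ¬K = T ↔ F = F
¬H → (¬P ↔ ¬K) = F → F = T
¬K = ¬T = F
H ↓ ¬K = T ↓ F = F
¬K = ¬T = F
¬H = ¬T = F
¬K ⊕ ¬H = F ⊕ F = F
(H ↓ ¬K) ∧ (¬K ⊕ ¬H) = F ∧ F = F
(¬H → (¬P ↔ ¬K)) → ((H ↓ ¬K) ∧ (¬K ⊕ ¬H)) = T → F = F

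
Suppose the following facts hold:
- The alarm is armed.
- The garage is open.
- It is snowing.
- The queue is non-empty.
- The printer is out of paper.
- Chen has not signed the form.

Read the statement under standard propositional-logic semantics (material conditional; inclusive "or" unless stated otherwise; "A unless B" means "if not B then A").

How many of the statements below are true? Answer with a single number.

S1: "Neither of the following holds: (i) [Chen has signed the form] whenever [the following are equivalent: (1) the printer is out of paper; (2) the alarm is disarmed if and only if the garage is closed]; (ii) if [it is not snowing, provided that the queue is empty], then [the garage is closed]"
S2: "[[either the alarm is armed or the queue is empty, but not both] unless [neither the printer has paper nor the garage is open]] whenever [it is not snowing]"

2

Let V = "the printer has paper" (F), M = "the alarm is armed" (T), U = "the garage is closed" (F), H = "Chen has signed the form" (F), L = "the queue is empty" (F), W = "it is snowing" (T).

S1: Formalization: ((¬V ↔ (¬M ↔ U)) → H) ↓ ((L → ¬W) → U)

¬V = ¬F = T
¬M = ¬T = F
¬M ↔ U = F ↔ F = T
¬V ↔ (¬M ↔ U) = T ↔ T = T
(¬V ↔ (¬M ↔ U)) → H = T → F = F
¬W = ¬T = F
L → ¬W = F → F = T
(L → ¬W) → U = T → F = F
((¬V ↔ (¬M ↔ U)) → H) ↓ ((L → ¬W) → U) = F ↓ F = T
Thus S1 is true.

S2: This is ¬W → ((M ⊕ L) ∨ (V ↓ ¬U)).

¬W = ¬T = F
M ⊕ L = T ⊕ F = T
¬U = ¬F = T
V ↓ ¬U = F ↓ T = F
(M ⊕ L) ∨ (V ↓ ¬U) = T ∨ F = T
¬W → ((M ⊕ L) ∨ (V ↓ ¬U)) = F → T = T
So S2 is true.

2 of the 2 statements are true.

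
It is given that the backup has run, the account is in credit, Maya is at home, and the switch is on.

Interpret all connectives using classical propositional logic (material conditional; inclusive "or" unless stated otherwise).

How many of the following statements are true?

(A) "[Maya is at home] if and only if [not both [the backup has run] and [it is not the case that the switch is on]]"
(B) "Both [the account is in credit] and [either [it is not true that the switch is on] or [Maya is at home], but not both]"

2

Let S = "Maya is at home" (T), U = "the backup has run" (T), G = "the switch is on" (T), D = "the account is overdrawn" (F).

(A): Formalization: S <-> (U nand ~G)

~G = ~T = F
U nand ~G = T nand F = T
S <-> (U nand ~G) = T <-> T = T
Thus (A) is true.

(B): This is ~D & (~G xor S).

~D = ~F = T
~G = ~T = F
~G xor S = F xor T = T
~D & (~G xor S) = T & T = T
Hence (B) is true.

True statements: 2 ((A), (B)).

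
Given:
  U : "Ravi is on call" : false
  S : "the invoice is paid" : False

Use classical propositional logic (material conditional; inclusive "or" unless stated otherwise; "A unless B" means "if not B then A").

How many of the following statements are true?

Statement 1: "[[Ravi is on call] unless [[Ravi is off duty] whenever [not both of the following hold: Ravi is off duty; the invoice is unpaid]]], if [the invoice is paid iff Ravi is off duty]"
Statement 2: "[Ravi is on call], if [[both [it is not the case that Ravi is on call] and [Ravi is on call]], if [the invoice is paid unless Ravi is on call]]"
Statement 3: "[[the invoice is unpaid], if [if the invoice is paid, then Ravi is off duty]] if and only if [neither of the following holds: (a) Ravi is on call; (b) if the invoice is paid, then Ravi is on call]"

Statement 1: In symbols: (S iff not U) -> (U or ((not U nand not S) -> not U))

not U = not False = True
S iff not U = False iff True = False
not U = not False = True
not S = not False = True
not U nand not S = True nand True = False
not U = not False = True
(not U nand not S) -> not U = False -> True = True
U or ((not U nand not S) -> not U) = False or True = True
(S iff not U) -> (U or ((not U nand not S) -> not U)) = False -> True = True
Hence Statement 1 is true.

Statement 2: Parsed as ((S or U) -> (not U and U)) -> U

S or U = False or False = False
not U = not False = True
not U and U = True and False = False
(S or U) -> (not U and U) = False -> False = True
((S or U) -> (not U and U)) -> U = True -> False = False
Hence Statement 2 is false.

Statement 3: Parsed as ((S -> not U) -> not S) iff (U nor (S -> U))

not U = not False = True
S -> not U = False -> True = True
not S = not False = True
(S -> not U) -> not S = True -> True = True
S -> U = False -> False = True
U nor (S -> U) = False nor True = False
((S -> not U) -> not S) iff (U nor (S -> U)) = True iff False = False
Hence Statement 3 is false.

True statements: 1.

1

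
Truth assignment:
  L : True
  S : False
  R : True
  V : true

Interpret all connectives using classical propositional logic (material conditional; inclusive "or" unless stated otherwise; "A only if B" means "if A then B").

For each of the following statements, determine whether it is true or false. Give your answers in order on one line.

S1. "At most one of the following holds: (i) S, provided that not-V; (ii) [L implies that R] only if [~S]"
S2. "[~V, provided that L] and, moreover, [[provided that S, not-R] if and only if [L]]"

S1 False; S2 False

S1: This is (not V -> S) nand ((L -> R) -> not S).

not V = not True = False
not V -> S = False -> False = True
L -> R = True -> True = True
not S = not False = True
(L -> R) -> not S = True -> True = True
(not V -> S) nand ((L -> R) -> not S) = True nand True = False
Thus S1 is false.

S2: In symbols: (L -> not V) and ((S -> not R) iff L)

not V = not True = False
L -> not V = True -> False = False
not R = not True = False
S -> not R = False -> False = True
(S -> not R) iff L = True iff True = True
(L -> not V) and ((S -> not R) iff L) = False and True = False
So S2 is false.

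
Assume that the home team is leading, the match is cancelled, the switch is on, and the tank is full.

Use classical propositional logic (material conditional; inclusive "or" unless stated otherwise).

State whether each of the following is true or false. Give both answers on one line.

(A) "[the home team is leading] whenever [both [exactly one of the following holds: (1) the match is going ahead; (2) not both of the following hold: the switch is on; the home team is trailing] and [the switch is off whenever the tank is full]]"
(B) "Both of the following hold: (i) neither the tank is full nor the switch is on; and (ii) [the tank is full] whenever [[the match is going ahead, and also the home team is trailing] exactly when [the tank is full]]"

(A) True; (B) False

Let K = "the match is cancelled" (T), V = "the switch is on" (T), M = "the home team is leading" (T), U = "the tank is full" (T).

(A): Formalization: ((¬K ⊕ (V ↑ ¬M)) ∧ (U → ¬V)) → M

¬K = ¬T = F
¬M = ¬T = F
V ↑ ¬M = T ↑ F = T
¬K ⊕ (V ↑ ¬M) = F ⊕ T = T
¬V = ¬T = F
U → ¬V = T → F = F
(¬K ⊕ (V ↑ ¬M)) ∧ (U → ¬V) = T ∧ F = F
((¬K ⊕ (V ↑ ¬M)) ∧ (U → ¬V)) → M = F → T = T
Thus (A) is true.

(B): Formalization: (U ↓ V) ∧ (((¬K ∧ ¬M) ↔ U) → U)

U ↓ V = T ↓ T = F
¬K = ¬T = F
¬M = ¬T = F
¬K ∧ ¬M = F ∧ F = F
(¬K ∧ ¬M) ↔ U = F ↔ T = F
((¬K ∧ ¬M) ↔ U) → U = F → T = T
(U ↓ V) ∧ (((¬K ∧ ¬M) ↔ U) → U) = F ∧ T = F
So (B) is false.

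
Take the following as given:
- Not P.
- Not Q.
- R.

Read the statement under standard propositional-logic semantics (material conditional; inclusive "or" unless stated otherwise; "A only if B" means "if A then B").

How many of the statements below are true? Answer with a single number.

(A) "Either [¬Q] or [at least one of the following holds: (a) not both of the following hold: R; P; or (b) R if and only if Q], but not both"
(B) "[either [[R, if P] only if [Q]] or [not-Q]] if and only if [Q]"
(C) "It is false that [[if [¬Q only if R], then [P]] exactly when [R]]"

1

(A): Parsed as ~Q xor ((R nand P) | (R <-> Q))

~Q = ~F = T
R nand P = T nand F = T
R <-> Q = T <-> F = F
(R nand P) | (R <-> Q) = T | F = T
~Q xor ((R nand P) | (R <-> Q)) = T xor T = F
Thus (A) is false.

(B): In symbols: (((P -> R) -> Q) | ~Q) <-> Q

P -> R = F -> T = T
(P -> R) -> Q = T -> F = F
~Q = ~F = T
((P -> R) -> Q) | ~Q = F | T = T
(((P -> R) -> Q) | ~Q) <-> Q = T <-> F = F
So (B) is false.

(C): Parsed as ~(((~Q -> R) -> P) <-> R)

~Q = ~F = T
~Q -> R = T -> T = T
(~Q -> R) -> P = T -> F = F
((~Q -> R) -> P) <-> R = F <-> T = F
~(((~Q -> R) -> P) <-> R) = ~F = T
Hence (C) is true.

True statements: 1 ((C)).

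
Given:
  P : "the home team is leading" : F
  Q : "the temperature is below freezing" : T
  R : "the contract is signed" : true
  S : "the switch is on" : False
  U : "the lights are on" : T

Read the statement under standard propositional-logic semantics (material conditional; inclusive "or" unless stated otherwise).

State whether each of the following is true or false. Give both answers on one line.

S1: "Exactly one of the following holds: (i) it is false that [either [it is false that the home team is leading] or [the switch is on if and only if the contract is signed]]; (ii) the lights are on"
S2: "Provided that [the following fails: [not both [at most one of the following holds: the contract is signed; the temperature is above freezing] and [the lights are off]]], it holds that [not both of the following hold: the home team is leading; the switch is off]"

S1: Parsed as not (not P or (S iff R)) xor U

not P = not False = True
S iff R = False iff True = False
not P or (S iff R) = True or False = True
not (not P or (S iff R)) = not True = False
not (not P or (S iff R)) xor U = False xor True = True
Thus S1 is true.

S2: Formalization: not ((R nand not Q) nand not U) -> (P nand not S)

not Q = not True = False
R nand not Q = True nand False = True
not U = not True = False
(R nand not Q) nand not U = True nand False = True
not ((R nand not Q) nand not U) = not True = False
not S = not False = True
P nand not S = False nand True = True
not ((R nand not Q) nand not U) -> (P nand not S) = False -> True = True
Hence S2 is true.

S1 True; S2 True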